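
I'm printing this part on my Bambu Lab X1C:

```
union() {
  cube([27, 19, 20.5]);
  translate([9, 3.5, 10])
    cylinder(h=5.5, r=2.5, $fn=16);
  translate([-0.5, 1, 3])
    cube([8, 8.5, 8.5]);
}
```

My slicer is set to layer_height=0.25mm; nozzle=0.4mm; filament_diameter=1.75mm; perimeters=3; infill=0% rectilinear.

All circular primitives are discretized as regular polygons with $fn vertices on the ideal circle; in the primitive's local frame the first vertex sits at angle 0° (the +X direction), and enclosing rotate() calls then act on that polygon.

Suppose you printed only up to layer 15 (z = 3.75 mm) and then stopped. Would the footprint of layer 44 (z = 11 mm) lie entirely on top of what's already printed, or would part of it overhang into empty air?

Compare the two slices. At z = 3.75: the 27×19 cube contributes its full rectangle (area 513.00 mm²); the cylinder at (9, 3.5) is not intersected at this z (z outside [10, 15.5]); the 8×8.5 cube at (-0.5, 1) contributes its full rectangle (area 68.00 mm²); Taking the union: the regions partially overlap — summed areas 581.00 mm² minus the doubly-counted overlap 63.75 mm² gives 517.25 mm² — area = 517.25 mm². At z = 11: the cube is present — its section is the full 27×19 rectangle (area 513.00 mm²); the r=2.5 cylinder at (9, 3.5) gives a regular 16-gon of circumradius 2.5 (constant along its height) (area = (16/2)·2.500²·sin(360°/16) = 19.13 mm²); the cube at (-0.5, 1) is present — its section is the full 8×8.5 rectangle (area 68.00 mm²); Combining (union): the regions partially overlap — summed areas 600.13 mm² minus the doubly-counted overlap 82.88 mm² gives 517.25 mm² — area = 517.25 mm². Checking containment: the cross-section at z = 11 is a subset of the cross-section at z = 3.75.

entirely on top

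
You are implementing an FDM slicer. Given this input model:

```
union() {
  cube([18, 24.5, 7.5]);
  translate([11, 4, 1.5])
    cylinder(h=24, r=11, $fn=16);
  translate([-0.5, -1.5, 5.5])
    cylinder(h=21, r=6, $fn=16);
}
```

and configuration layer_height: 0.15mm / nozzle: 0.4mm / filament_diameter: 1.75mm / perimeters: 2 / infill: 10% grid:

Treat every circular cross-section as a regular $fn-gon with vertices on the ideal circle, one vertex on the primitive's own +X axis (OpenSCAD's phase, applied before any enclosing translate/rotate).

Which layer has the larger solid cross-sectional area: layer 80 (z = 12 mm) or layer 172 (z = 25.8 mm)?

Layer 80 (z = 12): the cube is absent (z outside [0, 7.5]); the r=11 cylinder at (11, 4) gives a regular 16-gon of circumradius 11 (constant along its height) (area = (16/2)·11.000²·sin(360°/16) = 370.44 mm²); the r=6 cylinder at (-0.5, -1.5) contributes a regular 16-gon of circumradius 6 (area = (16/2)·6.000²·sin(360°/16) = 110.21 mm²); Combining (union): the regions partially overlap — summed areas 480.65 mm² minus the doubly-counted overlap 28.35 mm² gives 452.30 mm² — area = 452.30 mm². So its area = 452.30 mm². Layer 172 (z = 25.8): the cube is not intersected at this z (z outside [0, 7.5]); the cylinder at (11, 4) does not reach this height (z outside [1.5, 25.5]); the r=6 cylinder at (-0.5, -1.5) contributes a regular 16-gon of circumradius 6 (area = (16/2)·6.000²·sin(360°/16) = 110.21 mm²); Taking the union: only the r=6 cylinder at (-0.5, -1.5) is present, so the union is just that shape — area = 110.21 mm². So its area = 110.21 mm². Layer 80 is larger (452.30 vs 110.21 mm²).

layer 80 (z = 12 mm)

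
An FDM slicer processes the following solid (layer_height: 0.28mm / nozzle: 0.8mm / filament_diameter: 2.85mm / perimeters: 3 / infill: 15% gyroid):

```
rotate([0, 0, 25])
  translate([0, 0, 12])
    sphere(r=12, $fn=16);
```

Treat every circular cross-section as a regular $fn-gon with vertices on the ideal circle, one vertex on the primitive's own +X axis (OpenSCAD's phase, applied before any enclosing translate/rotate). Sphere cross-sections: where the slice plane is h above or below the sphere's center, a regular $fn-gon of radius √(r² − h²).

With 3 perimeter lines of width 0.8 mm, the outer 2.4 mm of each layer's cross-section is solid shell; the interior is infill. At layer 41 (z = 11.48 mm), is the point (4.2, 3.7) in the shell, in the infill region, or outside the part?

At z = 11.48 mm: the r=12 sphere slices to a regular 16-gon of circumradius 11.989 (√(r²−h²) with h=0.52 from center); (whole slice rotated 25° about Z — lengths, areas and connectivity unchanged). Overall, the cross-section is a single solid region. Undo the 25° rotation: the query point maps to (5.370, 1.578) in the un-rotated model frame. The nearest boundary edge runs (11.99, 0.00)→(11.08, 4.59); distance from the point to it = 6.18 mm. The point is inside the cross-section and 6.18 mm from the nearest boundary — more than the 2.4 mm shell width (3 × 0.8), so it's in the infill interior.

infill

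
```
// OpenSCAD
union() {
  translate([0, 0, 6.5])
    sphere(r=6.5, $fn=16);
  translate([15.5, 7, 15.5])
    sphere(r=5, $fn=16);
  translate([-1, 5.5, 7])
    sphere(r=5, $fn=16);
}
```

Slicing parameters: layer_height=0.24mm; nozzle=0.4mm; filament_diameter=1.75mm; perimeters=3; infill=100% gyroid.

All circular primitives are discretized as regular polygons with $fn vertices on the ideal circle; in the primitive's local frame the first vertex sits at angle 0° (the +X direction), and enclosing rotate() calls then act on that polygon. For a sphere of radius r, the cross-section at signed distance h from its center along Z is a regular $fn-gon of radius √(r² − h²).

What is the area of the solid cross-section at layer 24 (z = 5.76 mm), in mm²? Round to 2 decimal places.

162.30 mm²

At z = 5.76 mm: the sphere: section is a regular 16-gon, circumradius = √(r²−h²) = √(6.5²−0.74²) = 6.458 (area = (16/2)·6.458²·sin(360°/16) = 127.67 mm²); the sphere at (15.5, 7) is absent (|z−center|=9.740 > r=5); the r=5 sphere at (-1, 5.5) contributes a regular 16-gon of circumradius √(5²−1.24²) = 4.844 (area = (16/2)·4.844²·sin(360°/16) = 71.83 mm²); Merging all regions: the regions partially overlap — summed areas 199.50 mm² minus the doubly-counted overlap 37.20 mm² gives 162.30 mm² — area = 162.30 mm². Overall, the cross-section is a single solid region. Net area = 162.30 mm².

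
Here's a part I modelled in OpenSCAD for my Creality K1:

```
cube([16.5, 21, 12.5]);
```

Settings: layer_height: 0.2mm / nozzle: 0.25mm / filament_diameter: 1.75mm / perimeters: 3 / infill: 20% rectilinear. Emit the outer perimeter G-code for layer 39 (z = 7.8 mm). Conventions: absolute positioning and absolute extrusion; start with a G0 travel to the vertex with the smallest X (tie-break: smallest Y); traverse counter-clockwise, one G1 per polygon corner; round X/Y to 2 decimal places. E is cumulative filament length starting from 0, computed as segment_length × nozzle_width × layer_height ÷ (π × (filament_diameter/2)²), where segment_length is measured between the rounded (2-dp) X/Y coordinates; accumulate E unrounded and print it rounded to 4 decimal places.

At z = 7.8 mm: the cube (footprint 16.5×21) is included at this height. The outline is a single polygon with 4 vertices. Extrusion per mm of travel: 0.25 × 0.2 / (π × 0.875²) = 0.020788. Accumulating E over each segment gives final E = 1.5591.

G0 X0.00 Y0.00 Z7.80
G1 X16.50 Y0.00 E0.3430
G1 X16.50 Y21.00 E0.7795
G1 X0.00 Y21.00 E1.1225
G1 X0.00 Y0.00 E1.5591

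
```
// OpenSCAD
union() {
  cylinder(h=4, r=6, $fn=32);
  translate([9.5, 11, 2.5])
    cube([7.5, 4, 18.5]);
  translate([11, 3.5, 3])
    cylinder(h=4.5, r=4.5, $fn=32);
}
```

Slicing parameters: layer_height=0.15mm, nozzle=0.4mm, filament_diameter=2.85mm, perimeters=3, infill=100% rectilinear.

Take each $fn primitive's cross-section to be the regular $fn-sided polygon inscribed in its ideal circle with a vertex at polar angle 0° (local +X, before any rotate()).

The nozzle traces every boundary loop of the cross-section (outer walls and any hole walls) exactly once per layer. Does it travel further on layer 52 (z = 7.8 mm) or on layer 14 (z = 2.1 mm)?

layer 14 (z = 2.1 mm)

Layer 52 (z = 7.8): the cylinder does not reach this height (z outside [0, 4]); the cube at (9.5, 11) (footprint 7.5×4) is included at this height (perimeter 23.00 mm); the cylinder at (11, 3.5) is not intersected at this z (z outside [3, 7.5]); Merging all regions: only the 7.5×4 cube at (9.5, 11) is present, so the union is just that shape — boundary = 23.00 mm. So its perimeter = 23.00 mm. Layer 14 (z = 2.1): the r=6 cylinder contributes a regular 32-gon of circumradius 6 (perimeter = 2·32·6.000·sin(180°/32) = 37.64 mm); the cube at (9.5, 11) is absent (z outside [2.5, 21]); the cylinder at (11, 3.5) is absent (z outside [3, 7.5]); Merging all regions: only the r=6 cylinder is present, so the union is just that shape — boundary = 37.64 mm. So its perimeter = 37.64 mm. Layer 14 is larger (37.64 vs 23.00 mm).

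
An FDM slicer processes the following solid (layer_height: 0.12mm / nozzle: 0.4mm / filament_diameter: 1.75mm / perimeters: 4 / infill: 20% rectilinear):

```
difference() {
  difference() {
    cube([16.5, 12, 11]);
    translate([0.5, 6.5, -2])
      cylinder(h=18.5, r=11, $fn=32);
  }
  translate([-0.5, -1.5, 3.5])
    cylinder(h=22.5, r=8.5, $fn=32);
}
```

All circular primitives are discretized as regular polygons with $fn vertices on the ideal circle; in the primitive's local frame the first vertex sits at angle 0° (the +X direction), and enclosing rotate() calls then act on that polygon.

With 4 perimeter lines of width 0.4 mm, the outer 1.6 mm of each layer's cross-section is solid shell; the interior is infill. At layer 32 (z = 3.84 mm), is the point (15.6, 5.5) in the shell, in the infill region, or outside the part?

shell

At z = 3.84 mm: the 16.5×12 cube contributes its full rectangle; the cylinder at (0.5, 6.5): section is a regular 32-gon, circumradius r=11; Subtracting the remaining from the first: starting from the 16.5×12 cube, the r=11 cylinder at (0.5, 6.5) partially overlaps it — only the 130.52 mm² overlap (of its 377.69 mm²) is removed, clipping the outline — 1 connected region; the cylinder at (-0.5, -1.5): section is a regular 32-gon, circumradius r=8.5; Subtracting the remaining from the first: starting from the result so far, the r=8.5 cylinder at (-0.5, -1.5) misses the remaining region (no effect) — 1 connected region. Overall, the cross-section is a single solid region. The nearest boundary edge runs (16.50, 12.00)→(16.50, 0.00); distance from the point to it = 0.90 mm. The point is inside the cross-section, 0.90 mm from the nearest boundary — within the 1.6 mm shell band (4 × 0.4).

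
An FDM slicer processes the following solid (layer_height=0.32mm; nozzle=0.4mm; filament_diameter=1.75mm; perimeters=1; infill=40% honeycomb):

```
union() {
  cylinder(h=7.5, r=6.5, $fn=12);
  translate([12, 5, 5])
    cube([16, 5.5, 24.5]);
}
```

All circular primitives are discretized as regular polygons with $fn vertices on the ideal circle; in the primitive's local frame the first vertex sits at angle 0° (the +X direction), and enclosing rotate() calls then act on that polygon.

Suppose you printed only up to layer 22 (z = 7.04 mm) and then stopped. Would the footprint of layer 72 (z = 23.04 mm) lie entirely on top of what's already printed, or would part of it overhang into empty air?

entirely on top

Compare the two slices. At z = 7.04: the r=6.5 cylinder gives a regular 12-gon of circumradius 6.5 (constant along its height) (area = (12/2)·6.500²·sin(360°/12) = 126.75 mm²); the cube at (12, 5) is present — its section is the full 16×5.5 rectangle (area 88.00 mm²); Merging all regions: the 2 present regions are separate (no shared area or edge), so areas and boundary lengths simply add and each stays a separate island — area = 214.75 mm². At z = 23.04: the cylinder is not intersected at this z (z outside [0, 7.5]); the 16×5.5 cube at (12, 5) contributes its full rectangle (area 88.00 mm²); Merging all regions: only the 16×5.5 cube at (12, 5) is present, so the union is just that shape — area = 88.00 mm². Checking containment: the cross-section at z = 23.04 is a subset of the cross-section at z = 7.04.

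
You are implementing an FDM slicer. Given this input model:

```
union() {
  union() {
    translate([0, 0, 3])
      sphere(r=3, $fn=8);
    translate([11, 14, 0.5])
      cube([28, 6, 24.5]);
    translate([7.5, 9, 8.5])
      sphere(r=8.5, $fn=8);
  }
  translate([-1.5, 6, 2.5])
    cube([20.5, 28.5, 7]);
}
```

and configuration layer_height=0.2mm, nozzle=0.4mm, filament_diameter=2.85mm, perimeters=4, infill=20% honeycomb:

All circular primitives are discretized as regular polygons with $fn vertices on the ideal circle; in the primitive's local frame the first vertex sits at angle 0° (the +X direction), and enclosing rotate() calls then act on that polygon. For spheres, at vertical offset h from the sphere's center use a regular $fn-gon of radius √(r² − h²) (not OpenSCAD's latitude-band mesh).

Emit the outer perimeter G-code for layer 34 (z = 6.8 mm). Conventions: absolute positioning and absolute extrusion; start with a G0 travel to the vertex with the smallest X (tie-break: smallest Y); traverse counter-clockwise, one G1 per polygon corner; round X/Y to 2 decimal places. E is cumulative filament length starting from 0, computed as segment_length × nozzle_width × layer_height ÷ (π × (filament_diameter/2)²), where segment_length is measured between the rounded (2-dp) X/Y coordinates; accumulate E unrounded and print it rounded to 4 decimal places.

G0 X-1.50 Y6.00 Z6.80
G1 X0.41 Y6.00 E0.0240
G1 X1.61 Y3.11 E0.0632
G1 X7.50 Y0.67 E0.1431
G1 X13.39 Y3.11 E0.2231
G1 X14.59 Y6.00 E0.2623
G1 X19.00 Y6.00 E0.3176
G1 X19.00 Y14.00 E0.4180
G1 X39.00 Y14.00 E0.6688
G1 X39.00 Y20.00 E0.7440
G1 X19.00 Y20.00 E0.9948
G1 X19.00 Y34.50 E1.1767
G1 X-1.50 Y34.50 E1.4337
G1 X-1.50 Y6.00 E1.7911

At z = 6.8 mm: the sphere is not intersected at this z (|z−center|=3.800 > r=3); the 28×6 cube at (11, 14) contributes its full rectangle; the r=8.5 sphere at (7.5, 9) contributes a regular 8-gon of circumradius √(8.5²−1.7²) = 8.328; Taking the union: the regions partially overlap (shared area 3.47 mm²), so overlapping operands fuse into one piece — 1 connected region; the 20.5×28.5 cube at (-1.5, 6) contributes its full rectangle; Combining (union): the regions partially overlap (shared area 188.86 mm²), so overlapping operands fuse into one piece — 1 connected region. The outline is a single polygon with 13 vertices. Extrusion per mm of travel: 0.4 × 0.2 / (π × 1.425²) = 0.012540. Accumulating E over each segment gives final E = 1.7911.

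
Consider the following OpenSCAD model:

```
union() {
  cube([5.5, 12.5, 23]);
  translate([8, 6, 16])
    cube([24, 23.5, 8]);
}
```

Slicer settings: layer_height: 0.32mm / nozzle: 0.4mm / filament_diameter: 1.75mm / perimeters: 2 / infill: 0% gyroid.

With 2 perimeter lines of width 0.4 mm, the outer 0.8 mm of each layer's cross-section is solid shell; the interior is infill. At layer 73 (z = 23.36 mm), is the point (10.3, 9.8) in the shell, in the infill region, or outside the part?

At z = 23.36 mm: the cube is not intersected at this z (z outside [0, 23]); the cube at (8, 6) is present — its section is the full 24×23.5 rectangle; Merging all regions: only the 24×23.5 cube at (8, 6) is present, so the union is just that shape — 1 connected region. Overall, the cross-section is a single solid region. The nearest boundary edge runs (8.00, 29.50)→(8.00, 6.00); distance from the point to it = 2.30 mm. The point is inside the cross-section and 2.30 mm from the nearest boundary — more than the 0.8 mm shell width (2 × 0.4), so it's in the infill interior.

infill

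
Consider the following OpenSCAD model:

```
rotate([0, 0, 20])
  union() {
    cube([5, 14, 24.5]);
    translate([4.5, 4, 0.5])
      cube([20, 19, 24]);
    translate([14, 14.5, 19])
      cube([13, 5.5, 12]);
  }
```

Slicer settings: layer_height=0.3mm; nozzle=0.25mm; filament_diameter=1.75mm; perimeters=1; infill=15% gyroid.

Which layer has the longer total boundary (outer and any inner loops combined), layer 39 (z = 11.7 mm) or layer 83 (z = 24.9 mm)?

layer 39 (z = 11.7 mm)

Layer 39 (z = 11.7): the 5×14 cube contributes its full rectangle (perimeter 38.00 mm); the cube at (4.5, 4) is present — its section is the full 20×19 rectangle (perimeter 78.00 mm); the cube at (14, 14.5) is not intersected at this z (z outside [19, 31]); Combining (union): the regions partially overlap (shared area 5.00 mm²), so the edge portions inside another operand are dropped and the merged outline is re-measured after clipping — boundary = 95.00 mm; (whole slice rotated 20° about Z — lengths, areas and connectivity unchanged). So its perimeter = 95.00 mm. Layer 83 (z = 24.9): the cube is absent (z outside [0, 24.5]); the cube at (4.5, 4) does not reach this height (z outside [0.5, 24.5]); the cube at (14, 14.5) is present — its section is the full 13×5.5 rectangle (perimeter 37.00 mm); Taking the union: only the 13×5.5 cube at (14, 14.5) is present, so the union is just that shape — boundary = 37.00 mm; (whole slice rotated 20° about Z — lengths, areas and connectivity unchanged). So its perimeter = 37.00 mm. Layer 39 is larger (95.00 vs 37.00 mm).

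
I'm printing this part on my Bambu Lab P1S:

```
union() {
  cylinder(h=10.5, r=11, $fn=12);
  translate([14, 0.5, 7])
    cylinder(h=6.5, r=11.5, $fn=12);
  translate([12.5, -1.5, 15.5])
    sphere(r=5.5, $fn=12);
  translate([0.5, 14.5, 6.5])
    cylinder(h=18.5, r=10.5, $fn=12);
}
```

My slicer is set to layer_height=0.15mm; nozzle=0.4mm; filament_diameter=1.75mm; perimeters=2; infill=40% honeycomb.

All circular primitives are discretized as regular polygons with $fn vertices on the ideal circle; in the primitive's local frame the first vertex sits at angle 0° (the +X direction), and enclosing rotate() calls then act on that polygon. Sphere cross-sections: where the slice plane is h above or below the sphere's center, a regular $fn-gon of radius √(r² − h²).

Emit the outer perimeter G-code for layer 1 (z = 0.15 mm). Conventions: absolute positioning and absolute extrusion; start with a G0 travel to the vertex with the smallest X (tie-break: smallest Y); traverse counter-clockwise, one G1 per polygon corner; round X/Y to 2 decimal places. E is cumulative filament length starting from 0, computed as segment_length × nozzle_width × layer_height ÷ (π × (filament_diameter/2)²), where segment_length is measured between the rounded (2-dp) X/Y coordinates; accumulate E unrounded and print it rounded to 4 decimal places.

G0 X-11.00 Y0.00 Z0.15
G1 X-9.53 Y-5.50 E0.1420
G1 X-5.50 Y-9.53 E0.2842
G1 X0.00 Y-11.00 E0.4262
G1 X5.50 Y-9.53 E0.5682
G1 X9.53 Y-5.50 E0.7104
G1 X11.00 Y0.00 E0.8524
G1 X9.53 Y5.50 E0.9944
G1 X5.50 Y9.53 E1.1366
G1 X0.00 Y11.00 E1.2786
G1 X-5.50 Y9.53 E1.4206
G1 X-9.53 Y5.50 E1.5628
G1 X-11.00 Y0.00 E1.7048

At z = 0.15 mm: the r=11 cylinder gives a regular 12-gon of circumradius 11 (constant along its height); the cylinder at (14, 0.5) is absent (z outside [7, 13.5]); the sphere at (12.5, -1.5) is not intersected at this z (|z−center|=15.350 > r=5.5); the cylinder at (0.5, 14.5) is absent (z outside [6.5, 25]); Merging all regions: only the r=11 cylinder is present, so the union is just that shape — 1 connected region. The outline is a single polygon with 12 vertices. Extrusion per mm of travel: 0.4 × 0.15 / (π × 0.875²) = 0.024945. Accumulating E over each segment gives final E = 1.7048.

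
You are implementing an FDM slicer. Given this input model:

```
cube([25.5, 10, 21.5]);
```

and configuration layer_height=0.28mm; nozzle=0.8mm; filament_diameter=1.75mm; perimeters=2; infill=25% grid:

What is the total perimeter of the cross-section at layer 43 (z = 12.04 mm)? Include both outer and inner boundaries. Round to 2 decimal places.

71.00 mm

At z = 12.04 mm: the cube (footprint 25.5×10) is included at this height (perimeter 71.00 mm). Overall, the cross-section is a single solid region. Total boundary length (outer) = 71.00 mm.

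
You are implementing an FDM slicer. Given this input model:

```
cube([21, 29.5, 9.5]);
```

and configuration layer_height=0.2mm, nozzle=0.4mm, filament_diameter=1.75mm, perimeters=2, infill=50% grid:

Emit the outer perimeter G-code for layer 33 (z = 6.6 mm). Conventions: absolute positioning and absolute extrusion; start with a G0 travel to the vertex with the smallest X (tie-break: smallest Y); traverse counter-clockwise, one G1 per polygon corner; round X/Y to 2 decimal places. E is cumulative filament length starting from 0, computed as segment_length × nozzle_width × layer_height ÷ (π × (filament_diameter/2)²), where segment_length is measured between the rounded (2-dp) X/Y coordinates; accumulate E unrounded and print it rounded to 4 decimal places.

At z = 6.6 mm: the cube is present — its section is the full 21×29.5 rectangle. The outline is a single polygon with 4 vertices. Extrusion per mm of travel: 0.4 × 0.2 / (π × 0.875²) = 0.033260. Accumulating E over each segment gives final E = 3.3593.

G0 X0.00 Y0.00 Z6.60
G1 X21.00 Y0.00 E0.6985
G1 X21.00 Y29.50 E1.6796
G1 X0.00 Y29.50 E2.3781
G1 X0.00 Y0.00 E3.3593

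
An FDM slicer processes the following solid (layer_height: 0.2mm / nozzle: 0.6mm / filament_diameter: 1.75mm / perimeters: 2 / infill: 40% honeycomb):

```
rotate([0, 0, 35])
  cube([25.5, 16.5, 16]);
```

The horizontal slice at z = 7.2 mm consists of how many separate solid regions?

1

At z = 7.2 mm: the cube is present — its section is the full 25.5×16.5 rectangle; (rotated 35° about Z; rotation is an isometry so areas/perimeters/island counts are preserved). The result has 1 disconnected region.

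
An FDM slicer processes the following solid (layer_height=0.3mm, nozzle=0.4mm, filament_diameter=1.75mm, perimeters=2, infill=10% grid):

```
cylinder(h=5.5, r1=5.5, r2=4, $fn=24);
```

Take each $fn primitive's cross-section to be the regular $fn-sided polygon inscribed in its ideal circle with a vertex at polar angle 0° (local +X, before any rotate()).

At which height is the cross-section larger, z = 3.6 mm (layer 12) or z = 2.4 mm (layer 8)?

layer 8 (z = 2.4 mm)

Layer 12 (z = 3.6): the cone contributes a regular 24-gon of circumradius 4.518 (interpolated between r1=5.5 and r2=4 at t=0.655) (area = (24/2)·4.518²·sin(360°/24) = 63.40 mm²). So its area = 63.40 mm². Layer 8 (z = 2.4): the cone contributes a regular 24-gon of circumradius 4.845 (interpolated between r1=5.5 and r2=4 at t=0.436) (area = (24/2)·4.845²·sin(360°/24) = 72.92 mm²). So its area = 72.92 mm². Layer 8 is larger (72.92 vs 63.40 mm²).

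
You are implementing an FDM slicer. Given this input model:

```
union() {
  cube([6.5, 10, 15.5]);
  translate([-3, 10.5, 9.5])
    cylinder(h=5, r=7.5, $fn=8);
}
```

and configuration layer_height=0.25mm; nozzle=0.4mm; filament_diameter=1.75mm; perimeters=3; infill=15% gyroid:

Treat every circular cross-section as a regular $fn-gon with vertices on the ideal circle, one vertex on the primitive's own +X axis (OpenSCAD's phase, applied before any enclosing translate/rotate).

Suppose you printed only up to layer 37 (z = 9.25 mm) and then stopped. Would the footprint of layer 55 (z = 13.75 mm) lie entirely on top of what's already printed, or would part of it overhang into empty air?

Compare the two slices. At z = 9.25: the cube is present — its section is the full 6.5×10 rectangle (area 65.00 mm²); the cylinder at (-3, 10.5) does not reach this height (z outside [9.5, 14.5]); Combining (union): only the 6.5×10 cube is present, so the union is just that shape — area = 65.00 mm². At z = 13.75: the cube is present — its section is the full 6.5×10 rectangle (area 65.00 mm²); the cylinder at (-3, 10.5): section is a regular 8-gon, circumradius r=7.5 (area = (8/2)·7.500²·sin(360°/8) = 159.10 mm²); Combining (union): the regions partially overlap — summed areas 224.10 mm² minus the doubly-counted overlap 16.94 mm² gives 207.16 mm² — area = 207.16 mm². Checking containment: at z = 13.75 the cross-section extends beyond the z = 9.25 cross-section by about 142.16 mm².

part overhangs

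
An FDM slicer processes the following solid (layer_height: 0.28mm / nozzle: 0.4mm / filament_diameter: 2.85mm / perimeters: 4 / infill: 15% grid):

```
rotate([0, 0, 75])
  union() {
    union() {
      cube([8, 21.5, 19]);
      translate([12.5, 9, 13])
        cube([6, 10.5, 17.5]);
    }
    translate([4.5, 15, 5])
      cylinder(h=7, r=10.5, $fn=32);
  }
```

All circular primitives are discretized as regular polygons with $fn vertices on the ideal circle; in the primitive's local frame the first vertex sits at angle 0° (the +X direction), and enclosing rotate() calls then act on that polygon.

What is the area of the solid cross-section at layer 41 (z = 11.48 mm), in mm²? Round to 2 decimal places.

382.60 mm²

At z = 11.48 mm: the 8×21.5 cube contributes its full rectangle (area 172.00 mm²); the cube at (12.5, 9) does not reach this height (z outside [13, 30.5]); Merging all regions: only the 8×21.5 cube is present, so the union is just that shape — area = 172.00 mm²; the r=10.5 cylinder at (4.5, 15) contributes a regular 32-gon of circumradius 10.5 (area = (32/2)·10.500²·sin(360°/32) = 344.14 mm²); Merging all regions: the regions partially overlap — summed areas 516.14 mm² minus the doubly-counted overlap 133.54 mm² gives 382.60 mm² — area = 382.60 mm²; (whole slice rotated 75° about Z — lengths, areas and connectivity unchanged). Overall, the cross-section is a single solid region. Net area = 382.60 mm².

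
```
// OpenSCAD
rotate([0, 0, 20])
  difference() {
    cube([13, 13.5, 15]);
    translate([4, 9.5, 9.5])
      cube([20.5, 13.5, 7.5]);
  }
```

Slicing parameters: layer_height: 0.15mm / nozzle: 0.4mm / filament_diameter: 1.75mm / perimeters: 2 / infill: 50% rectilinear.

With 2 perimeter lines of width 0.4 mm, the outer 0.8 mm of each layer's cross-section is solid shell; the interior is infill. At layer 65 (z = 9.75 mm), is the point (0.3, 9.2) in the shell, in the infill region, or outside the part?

infill

At z = 9.75 mm: the cube is present — its section is the full 13×13.5 rectangle; the cube at (4, 9.5) is present — its section is the full 20.5×13.5 rectangle; After the difference (first − rest): starting from the 13×13.5 cube, the 20.5×13.5 cube at (4, 9.5) partially overlaps it — only the 36.00 mm² overlap (of its 276.75 mm²) is removed, clipping the outline — 1 connected region; (rotated 20° about Z; rotation is an isometry so areas/perimeters/island counts are preserved). Overall, the cross-section is a single solid region. Undo the 20° rotation: the query point maps to (3.428, 8.543) in the un-rotated model frame. The nearest boundary edge runs (4.00, 13.50)→(4.00, 9.50); distance from the point to it = 1.12 mm. The point is inside the cross-section and 1.12 mm from the nearest boundary — more than the 0.8 mm shell width (2 × 0.4), so it's in the infill interior.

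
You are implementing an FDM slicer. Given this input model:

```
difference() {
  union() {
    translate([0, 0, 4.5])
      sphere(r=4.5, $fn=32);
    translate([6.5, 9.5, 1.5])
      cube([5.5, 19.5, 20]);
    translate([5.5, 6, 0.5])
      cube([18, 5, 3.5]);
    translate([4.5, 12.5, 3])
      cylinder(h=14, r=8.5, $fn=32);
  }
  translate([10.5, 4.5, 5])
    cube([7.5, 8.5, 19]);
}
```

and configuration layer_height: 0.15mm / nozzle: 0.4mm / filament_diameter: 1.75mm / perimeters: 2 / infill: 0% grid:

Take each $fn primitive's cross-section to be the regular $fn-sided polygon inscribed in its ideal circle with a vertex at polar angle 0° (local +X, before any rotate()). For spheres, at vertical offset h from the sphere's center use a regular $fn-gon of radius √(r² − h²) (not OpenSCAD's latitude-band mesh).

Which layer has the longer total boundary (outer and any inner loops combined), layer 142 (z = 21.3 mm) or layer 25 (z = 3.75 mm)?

layer 25 (z = 3.75 mm)

Layer 142 (z = 21.3): the sphere is absent (|z−center|=16.800 > r=4.5); the cube at (6.5, 9.5) is present — its section is the full 5.5×19.5 rectangle (perimeter 50.00 mm); the cube at (5.5, 6) does not reach this height (z outside [0.5, 4]); the cylinder at (4.5, 12.5) does not reach this height (z outside [3, 17]); Taking the union: only the 5.5×19.5 cube at (6.5, 9.5) is present, so the union is just that shape — boundary = 50.00 mm; the cube at (10.5, 4.5) (footprint 7.5×8.5) is included at this height (perimeter 32.00 mm); Subtracting the remaining from the first: starting from the result so far, the 7.5×8.5 cube at (10.5, 4.5) partially overlaps it — only the 5.25 mm² overlap (of its 63.75 mm²) is removed, clipping the outline — boundary = 50.00 mm. So its perimeter = 50.00 mm. Layer 25 (z = 3.75): the r=4.5 sphere contributes a regular 32-gon of circumradius √(4.5²−0.75²) = 4.437 (perimeter = 2·32·4.437·sin(180°/32) = 27.83 mm); the cube at (6.5, 9.5) is present — its section is the full 5.5×19.5 rectangle (perimeter 50.00 mm); the 18×5 cube at (5.5, 6) contributes its full rectangle (perimeter 46.00 mm); the r=8.5 cylinder at (4.5, 12.5) gives a regular 32-gon of circumradius 8.5 (constant along its height) (perimeter = 2·32·8.500·sin(180°/32) = 53.32 mm); Merging all regions: the regions partially overlap (shared area 84.91 mm²), so the edge portions inside another operand are dropped and the merged outline is re-measured after clipping — boundary = 123.59 mm; the cube at (10.5, 4.5) does not reach this height (z outside [5, 24]); Taking the first minus the rest: none of the subtracted shapes is present at this height, so that combined region is unchanged — boundary = 123.59 mm. So its perimeter = 123.59 mm. Layer 25 is larger (123.59 vs 50.00 mm).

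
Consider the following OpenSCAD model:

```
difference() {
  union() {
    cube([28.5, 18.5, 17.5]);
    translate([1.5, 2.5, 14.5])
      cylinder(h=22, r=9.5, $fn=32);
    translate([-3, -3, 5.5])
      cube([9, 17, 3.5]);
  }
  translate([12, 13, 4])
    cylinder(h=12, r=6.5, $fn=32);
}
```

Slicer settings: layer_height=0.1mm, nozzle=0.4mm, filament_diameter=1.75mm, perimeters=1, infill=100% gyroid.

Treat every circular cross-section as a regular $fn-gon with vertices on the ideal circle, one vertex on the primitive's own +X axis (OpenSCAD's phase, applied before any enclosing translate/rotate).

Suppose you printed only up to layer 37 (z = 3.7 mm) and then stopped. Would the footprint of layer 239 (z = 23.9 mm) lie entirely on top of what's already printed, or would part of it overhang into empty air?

part overhangs

Compare the two slices. At z = 3.7: the 28.5×18.5 cube contributes its full rectangle (area 527.25 mm²); the cylinder at (1.5, 2.5) is absent (z outside [14.5, 36.5]); the cube at (-3, -3) is absent (z outside [5.5, 9]); Merging all regions: only the 28.5×18.5 cube is present, so the union is just that shape — area = 527.25 mm²; the cylinder at (12, 13) is not intersected at this z (z outside [4, 16]); After the difference (first − rest): none of the subtracted shapes is present at this height, so that combined region is unchanged — area = 527.25 mm². At z = 23.9: the cube is not intersected at this z (z outside [0, 17.5]); the r=9.5 cylinder at (1.5, 2.5) contributes a regular 32-gon of circumradius 9.5 (area = (32/2)·9.500²·sin(360°/32) = 281.71 mm²); the cube at (-3, -3) does not reach this height (z outside [5.5, 9]); Merging all regions: only the r=9.5 cylinder at (1.5, 2.5) is present, so the union is just that shape — area = 281.71 mm²; the cylinder at (12, 13) is absent (z outside [4, 16]); Taking the first minus the rest: none of the subtracted shapes is present at this height, so the result so far is unchanged — area = 281.71 mm². Checking containment: at z = 23.9 the cross-section extends beyond the z = 3.7 cross-section by about 169.99 mm².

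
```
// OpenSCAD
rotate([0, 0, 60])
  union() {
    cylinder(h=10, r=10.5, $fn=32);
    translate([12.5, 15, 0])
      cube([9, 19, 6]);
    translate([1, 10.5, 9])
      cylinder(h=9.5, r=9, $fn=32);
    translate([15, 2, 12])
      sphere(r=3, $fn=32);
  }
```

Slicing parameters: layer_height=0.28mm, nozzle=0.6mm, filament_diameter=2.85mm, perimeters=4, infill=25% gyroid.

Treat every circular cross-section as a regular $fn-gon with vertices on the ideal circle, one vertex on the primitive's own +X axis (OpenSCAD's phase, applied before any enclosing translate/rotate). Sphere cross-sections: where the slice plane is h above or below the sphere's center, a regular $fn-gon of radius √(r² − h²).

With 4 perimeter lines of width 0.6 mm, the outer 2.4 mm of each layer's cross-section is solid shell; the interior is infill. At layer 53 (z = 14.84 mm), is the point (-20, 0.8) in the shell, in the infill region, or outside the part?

At z = 14.84 mm: the cylinder does not reach this height (z outside [0, 10]); the cube at (12.5, 15) is not intersected at this z (z outside [0, 6]); the r=9 cylinder at (1, 10.5) gives a regular 32-gon of circumradius 9 (constant along its height); the r=3 sphere at (15, 2) slices to a regular 32-gon of circumradius 0.967 (√(r²−h²) with h=2.84 from center); Taking the union: the 2 present regions are separate (no shared area or edge), so areas and boundary lengths simply add and each stays a separate island — 2 connected regions; (whole slice rotated 60° about Z — lengths, areas and connectivity unchanged). Overall, the cross-section has 2 separate islands. Undo the 60° rotation: the query point maps to (-9.307, 17.721) in the un-rotated model frame. The nearest boundary edge runs (-7.31, 13.94)→(-6.48, 15.50); distance from the point to it = 3.59 mm. The point is not inside any of the regions above, so it lies outside the cross-section (3.59 mm from the nearest boundary).

outside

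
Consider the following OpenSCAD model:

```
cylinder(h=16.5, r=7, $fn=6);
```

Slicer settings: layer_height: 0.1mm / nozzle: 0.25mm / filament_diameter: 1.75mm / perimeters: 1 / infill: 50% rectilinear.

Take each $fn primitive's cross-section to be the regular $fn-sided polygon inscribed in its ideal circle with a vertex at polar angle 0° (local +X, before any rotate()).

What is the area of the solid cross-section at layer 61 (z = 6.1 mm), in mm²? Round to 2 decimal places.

127.31 mm²

At z = 6.1 mm: the r=7 cylinder gives a regular 6-gon of circumradius 7 (constant along its height) (area = (6/2)·7.000²·sin(360°/6) = 127.31 mm²). Overall, the cross-section is a single solid region. Net area = 127.31 mm².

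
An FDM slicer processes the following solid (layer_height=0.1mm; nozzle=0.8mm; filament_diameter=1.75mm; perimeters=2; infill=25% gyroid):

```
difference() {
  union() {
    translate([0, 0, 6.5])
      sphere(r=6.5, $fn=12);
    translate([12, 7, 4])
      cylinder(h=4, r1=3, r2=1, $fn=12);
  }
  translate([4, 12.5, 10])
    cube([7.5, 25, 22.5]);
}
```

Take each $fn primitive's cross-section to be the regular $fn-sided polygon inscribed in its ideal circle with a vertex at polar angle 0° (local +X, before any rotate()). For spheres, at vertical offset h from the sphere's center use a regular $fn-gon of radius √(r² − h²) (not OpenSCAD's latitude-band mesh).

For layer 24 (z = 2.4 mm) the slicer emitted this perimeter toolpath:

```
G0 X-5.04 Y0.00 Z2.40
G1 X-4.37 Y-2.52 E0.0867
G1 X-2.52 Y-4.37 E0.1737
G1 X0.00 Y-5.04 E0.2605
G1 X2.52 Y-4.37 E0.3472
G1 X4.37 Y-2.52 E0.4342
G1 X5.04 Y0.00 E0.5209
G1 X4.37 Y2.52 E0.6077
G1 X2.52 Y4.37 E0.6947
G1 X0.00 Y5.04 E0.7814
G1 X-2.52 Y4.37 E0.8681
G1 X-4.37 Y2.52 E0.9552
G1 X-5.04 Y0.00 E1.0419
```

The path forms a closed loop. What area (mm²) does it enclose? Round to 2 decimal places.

Apply the shoelace formula to the sequence of (X, Y) vertices; enclosed area = 76.30 mm².

76.30 mm²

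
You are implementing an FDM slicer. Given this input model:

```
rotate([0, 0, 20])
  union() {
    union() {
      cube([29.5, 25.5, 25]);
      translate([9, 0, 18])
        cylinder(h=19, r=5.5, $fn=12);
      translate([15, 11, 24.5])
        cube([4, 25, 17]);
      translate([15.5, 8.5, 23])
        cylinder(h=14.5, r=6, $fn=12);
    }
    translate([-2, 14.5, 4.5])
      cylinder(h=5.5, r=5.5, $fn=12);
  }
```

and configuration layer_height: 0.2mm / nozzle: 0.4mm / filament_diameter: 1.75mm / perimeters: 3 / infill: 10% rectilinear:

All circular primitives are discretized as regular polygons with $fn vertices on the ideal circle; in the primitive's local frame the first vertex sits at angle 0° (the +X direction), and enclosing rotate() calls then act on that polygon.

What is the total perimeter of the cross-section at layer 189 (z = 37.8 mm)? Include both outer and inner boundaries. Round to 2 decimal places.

At z = 37.8 mm: the cube is absent (z outside [0, 25]); the cylinder at (9, 0) does not reach this height (z outside [18, 37]); the 4×25 cube at (15, 11) contributes its full rectangle (perimeter 58.00 mm); the cylinder at (15.5, 8.5) is absent (z outside [23, 37.5]); Taking the union: only the 4×25 cube at (15, 11) is present, so the union is just that shape — boundary = 58.00 mm; the cylinder at (-2, 14.5) is absent (z outside [4.5, 10]); Taking the union: only that combined region is present, so the union is just that shape — boundary = 58.00 mm; (rotated 20° about Z; rotation is an isometry so areas/perimeters/island counts are preserved). Overall, the cross-section is a single solid region. Total boundary length (outer) = 58.00 mm.

58.00 mm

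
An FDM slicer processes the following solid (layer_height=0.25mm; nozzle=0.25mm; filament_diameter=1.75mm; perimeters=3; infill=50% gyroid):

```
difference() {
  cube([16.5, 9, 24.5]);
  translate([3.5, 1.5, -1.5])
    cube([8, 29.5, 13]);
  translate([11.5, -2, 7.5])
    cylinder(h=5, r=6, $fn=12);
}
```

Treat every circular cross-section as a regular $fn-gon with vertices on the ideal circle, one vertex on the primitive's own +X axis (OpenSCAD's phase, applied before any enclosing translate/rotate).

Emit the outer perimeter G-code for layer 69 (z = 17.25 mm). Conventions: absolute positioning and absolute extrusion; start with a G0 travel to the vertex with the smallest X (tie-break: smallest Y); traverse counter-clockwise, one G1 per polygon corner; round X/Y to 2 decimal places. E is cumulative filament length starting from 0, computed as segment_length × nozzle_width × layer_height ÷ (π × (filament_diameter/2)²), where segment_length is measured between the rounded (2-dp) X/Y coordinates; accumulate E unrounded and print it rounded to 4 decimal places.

G0 X0.00 Y0.00 Z17.25
G1 X16.50 Y0.00 E0.4287
G1 X16.50 Y9.00 E0.6626
G1 X0.00 Y9.00 E1.0913
G1 X0.00 Y0.00 E1.3252

At z = 17.25 mm: the cube (footprint 16.5×9) is included at this height; the cube at (3.5, 1.5) does not reach this height (z outside [-1.5, 11.5]); the cylinder at (11.5, -2) is absent (z outside [7.5, 12.5]); After the difference (first − rest): none of the subtracted shapes is present at this height, so the 16.5×9 cube is unchanged — 1 connected region. The outline is a single polygon with 4 vertices. Extrusion per mm of travel: 0.25 × 0.25 / (π × 0.875²) = 0.025984. Accumulating E over each segment gives final E = 1.3252.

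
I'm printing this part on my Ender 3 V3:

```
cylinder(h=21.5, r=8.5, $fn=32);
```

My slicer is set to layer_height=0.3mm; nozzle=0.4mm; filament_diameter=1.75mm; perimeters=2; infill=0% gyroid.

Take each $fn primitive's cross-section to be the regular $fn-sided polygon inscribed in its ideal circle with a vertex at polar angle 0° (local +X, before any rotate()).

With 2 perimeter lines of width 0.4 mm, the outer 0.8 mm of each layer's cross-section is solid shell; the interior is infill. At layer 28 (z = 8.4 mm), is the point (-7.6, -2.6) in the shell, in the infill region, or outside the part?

shell

At z = 8.4 mm: the r=8.5 cylinder contributes a regular 32-gon of circumradius 8.5. Overall, the cross-section is a single solid region. The nearest boundary edge runs (-8.34, -1.66)→(-7.85, -3.25); distance from the point to it = 0.43 mm. The point is inside the cross-section, 0.43 mm from the nearest boundary — within the 0.8 mm shell band (2 × 0.4).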